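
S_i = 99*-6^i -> [99, -594, 3564, -21384, 128304]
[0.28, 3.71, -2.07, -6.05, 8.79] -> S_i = Random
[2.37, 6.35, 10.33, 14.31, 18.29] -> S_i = 2.37 + 3.98*i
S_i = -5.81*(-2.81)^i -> [-5.81, 16.33, -45.88, 128.91, -362.24]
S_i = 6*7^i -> [6, 42, 294, 2058, 14406]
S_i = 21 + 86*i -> [21, 107, 193, 279, 365]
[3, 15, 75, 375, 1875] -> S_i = 3*5^i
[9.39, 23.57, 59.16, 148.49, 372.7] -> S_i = 9.39*2.51^i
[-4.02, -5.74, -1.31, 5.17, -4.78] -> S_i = Random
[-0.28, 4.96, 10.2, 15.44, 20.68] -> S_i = -0.28 + 5.24*i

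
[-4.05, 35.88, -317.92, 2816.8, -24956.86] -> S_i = -4.05*(-8.86)^i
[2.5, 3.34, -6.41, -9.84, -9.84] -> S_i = Random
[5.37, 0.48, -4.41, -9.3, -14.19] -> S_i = 5.37 + -4.89*i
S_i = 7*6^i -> [7, 42, 252, 1512, 9072]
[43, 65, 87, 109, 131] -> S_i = 43 + 22*i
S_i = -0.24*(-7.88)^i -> [-0.24, 1.89, -14.9, 117.43, -925.37]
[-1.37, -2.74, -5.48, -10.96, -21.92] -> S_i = -1.37*2.00^i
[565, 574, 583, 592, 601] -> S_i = 565 + 9*i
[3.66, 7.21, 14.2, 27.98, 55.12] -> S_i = 3.66*1.97^i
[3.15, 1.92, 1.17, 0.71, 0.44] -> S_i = 3.15*0.61^i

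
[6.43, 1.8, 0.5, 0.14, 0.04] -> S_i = 6.43*0.28^i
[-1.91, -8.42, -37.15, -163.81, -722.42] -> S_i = -1.91*4.41^i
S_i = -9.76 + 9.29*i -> [-9.76, -0.47, 8.82, 18.11, 27.4]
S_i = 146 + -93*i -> [146, 53, -40, -133, -226]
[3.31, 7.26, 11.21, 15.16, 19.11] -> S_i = 3.31 + 3.95*i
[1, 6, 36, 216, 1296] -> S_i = 1*6^i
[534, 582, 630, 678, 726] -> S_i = 534 + 48*i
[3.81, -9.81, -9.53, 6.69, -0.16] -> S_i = Random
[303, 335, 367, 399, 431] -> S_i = 303 + 32*i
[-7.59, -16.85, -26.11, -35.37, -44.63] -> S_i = -7.59 + -9.26*i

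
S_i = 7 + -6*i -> [7, 1, -5, -11, -17]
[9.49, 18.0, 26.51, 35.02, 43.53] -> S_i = 9.49 + 8.51*i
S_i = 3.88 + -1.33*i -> [3.88, 2.55, 1.22, -0.11, -1.44]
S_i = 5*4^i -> [5, 20, 80, 320, 1280]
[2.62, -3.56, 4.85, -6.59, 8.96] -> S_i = 2.62*(-1.36)^i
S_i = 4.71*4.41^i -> [4.71, 20.77, 91.6, 403.96, 1781.46]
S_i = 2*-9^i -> [2, -18, 162, -1458, 13122]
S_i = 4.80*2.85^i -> [4.8, 13.68, 38.99, 111.12, 316.68]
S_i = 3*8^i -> [3, 24, 192, 1536, 12288]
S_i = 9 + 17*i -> [9, 26, 43, 60, 77]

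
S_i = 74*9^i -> [74, 666, 5994, 53946, 485514]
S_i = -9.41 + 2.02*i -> [-9.41, -7.39, -5.37, -3.35, -1.33]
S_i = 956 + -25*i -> [956, 931, 906, 881, 856]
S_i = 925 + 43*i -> [925, 968, 1011, 1054, 1097]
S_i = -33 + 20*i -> [-33, -13, 7, 27, 47]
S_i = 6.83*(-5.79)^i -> [6.83, -39.55, 228.97, -1325.73, 7676.0]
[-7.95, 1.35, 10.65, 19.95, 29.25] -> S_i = -7.95 + 9.30*i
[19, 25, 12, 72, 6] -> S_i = Random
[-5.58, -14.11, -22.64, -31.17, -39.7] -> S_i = -5.58 + -8.53*i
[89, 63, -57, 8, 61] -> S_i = Random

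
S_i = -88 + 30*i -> [-88, -58, -28, 2, 32]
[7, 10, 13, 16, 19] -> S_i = 7 + 3*i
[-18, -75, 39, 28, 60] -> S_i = Random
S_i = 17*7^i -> [17, 119, 833, 5831, 40817]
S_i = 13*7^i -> [13, 91, 637, 4459, 31213]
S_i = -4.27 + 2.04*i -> [-4.27, -2.23, -0.19, 1.85, 3.89]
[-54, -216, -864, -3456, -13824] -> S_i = -54*4^i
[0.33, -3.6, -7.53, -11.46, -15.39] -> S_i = 0.33 + -3.93*i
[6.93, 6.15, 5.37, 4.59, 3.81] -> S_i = 6.93 + -0.78*i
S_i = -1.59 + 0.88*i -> [-1.59, -0.71, 0.17, 1.05, 1.93]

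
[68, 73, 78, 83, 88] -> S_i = 68 + 5*i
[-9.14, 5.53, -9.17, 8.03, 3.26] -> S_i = Random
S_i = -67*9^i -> [-67, -603, -5427, -48843, -439587]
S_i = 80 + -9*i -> [80, 71, 62, 53, 44]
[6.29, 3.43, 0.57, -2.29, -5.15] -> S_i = 6.29 + -2.86*i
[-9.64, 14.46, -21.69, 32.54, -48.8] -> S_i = -9.64*(-1.50)^i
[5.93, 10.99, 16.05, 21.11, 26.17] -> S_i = 5.93 + 5.06*i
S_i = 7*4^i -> [7, 28, 112, 448, 1792]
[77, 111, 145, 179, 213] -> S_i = 77 + 34*i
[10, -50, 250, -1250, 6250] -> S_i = 10*-5^i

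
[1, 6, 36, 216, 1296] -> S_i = 1*6^i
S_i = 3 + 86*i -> [3, 89, 175, 261, 347]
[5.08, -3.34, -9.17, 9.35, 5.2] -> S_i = Random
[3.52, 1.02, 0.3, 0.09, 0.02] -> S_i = 3.52*0.29^i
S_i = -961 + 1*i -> [-961, -960, -959, -958, -957]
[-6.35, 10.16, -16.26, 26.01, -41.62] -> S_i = -6.35*(-1.60)^i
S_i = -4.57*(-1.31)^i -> [-4.57, 5.99, -7.84, 10.27, -13.46]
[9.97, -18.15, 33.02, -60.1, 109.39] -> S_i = 9.97*(-1.82)^i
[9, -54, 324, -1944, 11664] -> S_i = 9*-6^i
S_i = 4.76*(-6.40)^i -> [4.76, -30.46, 194.97, -1247.81, 7985.95]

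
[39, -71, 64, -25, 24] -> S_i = Random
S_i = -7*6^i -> [-7, -42, -252, -1512, -9072]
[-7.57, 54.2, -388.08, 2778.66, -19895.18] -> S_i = -7.57*(-7.16)^i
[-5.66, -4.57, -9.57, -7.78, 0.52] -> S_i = Random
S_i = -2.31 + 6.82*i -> [-2.31, 4.51, 11.33, 18.15, 24.97]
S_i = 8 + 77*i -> [8, 85, 162, 239, 316]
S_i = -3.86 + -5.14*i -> [-3.86, -9.0, -14.14, -19.28, -24.42]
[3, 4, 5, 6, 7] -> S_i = 3 + 1*i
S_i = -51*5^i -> [-51, -255, -1275, -6375, -31875]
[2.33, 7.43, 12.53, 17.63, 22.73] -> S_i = 2.33 + 5.10*i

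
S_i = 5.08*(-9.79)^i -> [5.08, -49.73, 486.89, -4766.63, 46665.34]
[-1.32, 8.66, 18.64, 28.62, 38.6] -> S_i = -1.32 + 9.98*i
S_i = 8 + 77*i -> [8, 85, 162, 239, 316]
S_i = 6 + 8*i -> [6, 14, 22, 30, 38]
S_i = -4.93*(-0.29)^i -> [-4.93, 1.43, -0.41, 0.12, -0.03]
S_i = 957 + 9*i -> [957, 966, 975, 984, 993]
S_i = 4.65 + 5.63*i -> [4.65, 10.28, 15.91, 21.54, 27.17]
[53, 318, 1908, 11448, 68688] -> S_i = 53*6^i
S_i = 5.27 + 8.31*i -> [5.27, 13.58, 21.89, 30.2, 38.51]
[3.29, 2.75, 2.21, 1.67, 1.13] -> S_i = 3.29 + -0.54*i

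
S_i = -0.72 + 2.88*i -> [-0.72, 2.16, 5.04, 7.92, 10.8]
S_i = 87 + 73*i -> [87, 160, 233, 306, 379]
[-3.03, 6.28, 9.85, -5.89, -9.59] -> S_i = Random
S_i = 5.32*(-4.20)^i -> [5.32, -22.34, 93.84, -394.15, 1655.42]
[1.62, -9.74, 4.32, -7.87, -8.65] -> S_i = Random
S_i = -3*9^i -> [-3, -27, -243, -2187, -19683]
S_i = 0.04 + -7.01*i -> [0.04, -6.97, -13.98, -20.99, -28.0]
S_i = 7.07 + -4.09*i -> [7.07, 2.98, -1.11, -5.2, -9.29]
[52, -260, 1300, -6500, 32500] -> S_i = 52*-5^i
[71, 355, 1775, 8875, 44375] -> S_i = 71*5^i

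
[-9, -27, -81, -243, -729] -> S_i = -9*3^i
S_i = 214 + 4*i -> [214, 218, 222, 226, 230]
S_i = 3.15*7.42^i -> [3.15, 23.37, 173.43, 1286.83, 9548.3]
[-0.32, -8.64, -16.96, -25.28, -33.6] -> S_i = -0.32 + -8.32*i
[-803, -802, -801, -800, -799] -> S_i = -803 + 1*i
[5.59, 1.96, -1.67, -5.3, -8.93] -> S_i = 5.59 + -3.63*i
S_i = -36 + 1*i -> [-36, -35, -34, -33, -32]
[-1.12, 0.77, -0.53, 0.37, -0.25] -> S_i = -1.12*(-0.69)^i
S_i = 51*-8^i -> [51, -408, 3264, -26112, 208896]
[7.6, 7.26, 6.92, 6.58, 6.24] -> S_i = 7.60 + -0.34*i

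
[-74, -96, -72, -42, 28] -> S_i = Random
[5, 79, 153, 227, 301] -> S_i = 5 + 74*i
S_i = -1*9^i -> [-1, -9, -81, -729, -6561]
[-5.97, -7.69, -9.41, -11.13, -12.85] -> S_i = -5.97 + -1.72*i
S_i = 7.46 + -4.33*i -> [7.46, 3.13, -1.2, -5.53, -9.86]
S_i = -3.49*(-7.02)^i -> [-3.49, 24.5, -171.99, 1207.36, -8475.67]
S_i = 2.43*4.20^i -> [2.43, 10.21, 42.87, 180.03, 756.14]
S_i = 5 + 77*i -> [5, 82, 159, 236, 313]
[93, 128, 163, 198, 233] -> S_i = 93 + 35*i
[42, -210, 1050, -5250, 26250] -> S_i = 42*-5^i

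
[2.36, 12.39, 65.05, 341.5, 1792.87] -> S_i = 2.36*5.25^i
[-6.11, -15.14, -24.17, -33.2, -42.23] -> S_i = -6.11 + -9.03*i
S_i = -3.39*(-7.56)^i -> [-3.39, 25.63, -193.75, 1464.76, -11073.55]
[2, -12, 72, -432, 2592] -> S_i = 2*-6^i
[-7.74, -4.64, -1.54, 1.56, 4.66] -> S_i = -7.74 + 3.10*i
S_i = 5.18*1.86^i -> [5.18, 9.63, 17.92, 33.33, 62.0]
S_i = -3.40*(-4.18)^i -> [-3.4, 14.21, -59.41, 248.32, -1037.97]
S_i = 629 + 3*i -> [629, 632, 635, 638, 641]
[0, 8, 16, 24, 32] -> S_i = 0 + 8*i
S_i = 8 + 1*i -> [8, 9, 10, 11, 12]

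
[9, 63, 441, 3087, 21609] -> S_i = 9*7^i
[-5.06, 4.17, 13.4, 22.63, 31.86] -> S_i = -5.06 + 9.23*i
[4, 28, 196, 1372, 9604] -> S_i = 4*7^i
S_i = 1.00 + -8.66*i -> [1.0, -7.66, -16.32, -24.98, -33.64]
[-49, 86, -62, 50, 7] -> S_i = Random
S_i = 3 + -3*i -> [3, 0, -3, -6, -9]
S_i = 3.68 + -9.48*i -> [3.68, -5.8, -15.28, -24.76, -34.24]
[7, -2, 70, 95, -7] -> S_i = Random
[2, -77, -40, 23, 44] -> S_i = Random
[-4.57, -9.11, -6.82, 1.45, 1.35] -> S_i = Random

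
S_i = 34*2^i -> [34, 68, 136, 272, 544]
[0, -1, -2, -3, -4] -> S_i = 0 + -1*i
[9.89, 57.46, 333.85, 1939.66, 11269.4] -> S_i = 9.89*5.81^i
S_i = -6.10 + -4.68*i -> [-6.1, -10.78, -15.46, -20.14, -24.82]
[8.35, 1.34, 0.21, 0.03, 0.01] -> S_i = 8.35*0.16^i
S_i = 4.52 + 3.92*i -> [4.52, 8.44, 12.36, 16.28, 20.2]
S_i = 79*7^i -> [79, 553, 3871, 27097, 189679]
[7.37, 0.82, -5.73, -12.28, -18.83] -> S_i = 7.37 + -6.55*i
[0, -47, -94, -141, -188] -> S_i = 0 + -47*i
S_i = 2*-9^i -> [2, -18, 162, -1458, 13122]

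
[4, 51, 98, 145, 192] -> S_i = 4 + 47*i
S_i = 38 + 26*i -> [38, 64, 90, 116, 142]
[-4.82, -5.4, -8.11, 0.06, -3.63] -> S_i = Random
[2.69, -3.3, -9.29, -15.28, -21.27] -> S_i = 2.69 + -5.99*i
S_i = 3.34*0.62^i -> [3.34, 2.07, 1.28, 0.8, 0.49]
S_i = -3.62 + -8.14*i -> [-3.62, -11.76, -19.9, -28.04, -36.18]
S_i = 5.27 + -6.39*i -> [5.27, -1.12, -7.51, -13.9, -20.29]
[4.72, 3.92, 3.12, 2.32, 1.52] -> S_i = 4.72 + -0.80*i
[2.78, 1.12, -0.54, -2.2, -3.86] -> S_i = 2.78 + -1.66*i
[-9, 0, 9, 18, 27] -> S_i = -9 + 9*i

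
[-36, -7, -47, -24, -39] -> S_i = Random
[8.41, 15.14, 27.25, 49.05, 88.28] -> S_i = 8.41*1.80^i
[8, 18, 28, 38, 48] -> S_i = 8 + 10*i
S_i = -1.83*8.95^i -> [-1.83, -16.38, -146.59, -1311.96, -11742.03]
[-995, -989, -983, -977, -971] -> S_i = -995 + 6*i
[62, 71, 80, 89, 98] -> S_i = 62 + 9*i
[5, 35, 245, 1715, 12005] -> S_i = 5*7^i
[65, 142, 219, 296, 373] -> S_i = 65 + 77*i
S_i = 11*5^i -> [11, 55, 275, 1375, 6875]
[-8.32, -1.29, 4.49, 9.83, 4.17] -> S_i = Random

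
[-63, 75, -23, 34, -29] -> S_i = Random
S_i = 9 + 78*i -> [9, 87, 165, 243, 321]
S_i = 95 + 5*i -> [95, 100, 105, 110, 115]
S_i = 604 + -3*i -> [604, 601, 598, 595, 592]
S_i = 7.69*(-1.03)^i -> [7.69, -7.92, 8.16, -8.4, 8.66]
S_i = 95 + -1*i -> [95, 94, 93, 92, 91]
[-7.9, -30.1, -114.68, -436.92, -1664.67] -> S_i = -7.90*3.81^i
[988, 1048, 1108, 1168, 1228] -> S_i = 988 + 60*i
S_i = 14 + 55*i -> [14, 69, 124, 179, 234]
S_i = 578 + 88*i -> [578, 666, 754, 842, 930]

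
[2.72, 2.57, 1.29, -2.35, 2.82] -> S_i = Random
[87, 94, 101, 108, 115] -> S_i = 87 + 7*i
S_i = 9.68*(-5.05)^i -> [9.68, -48.88, 246.86, -1246.66, 6295.65]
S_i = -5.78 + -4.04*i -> [-5.78, -9.82, -13.86, -17.9, -21.94]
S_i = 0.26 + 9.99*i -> [0.26, 10.25, 20.24, 30.23, 40.22]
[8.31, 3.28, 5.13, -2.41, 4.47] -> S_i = Random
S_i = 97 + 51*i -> [97, 148, 199, 250, 301]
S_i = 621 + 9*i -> [621, 630, 639, 648, 657]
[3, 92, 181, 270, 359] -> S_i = 3 + 89*i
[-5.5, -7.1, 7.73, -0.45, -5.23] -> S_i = Random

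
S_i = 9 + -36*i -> [9, -27, -63, -99, -135]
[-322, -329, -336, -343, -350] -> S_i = -322 + -7*i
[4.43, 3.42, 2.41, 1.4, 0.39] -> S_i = 4.43 + -1.01*i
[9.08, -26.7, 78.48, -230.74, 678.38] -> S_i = 9.08*(-2.94)^i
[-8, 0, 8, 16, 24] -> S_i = -8 + 8*i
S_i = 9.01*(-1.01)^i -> [9.01, -9.1, 9.19, -9.28, 9.38]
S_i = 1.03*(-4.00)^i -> [1.03, -4.12, 16.48, -65.92, 263.68]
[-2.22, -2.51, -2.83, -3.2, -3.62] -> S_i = -2.22*1.13^i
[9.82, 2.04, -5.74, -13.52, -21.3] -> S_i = 9.82 + -7.78*i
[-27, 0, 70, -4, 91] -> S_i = Random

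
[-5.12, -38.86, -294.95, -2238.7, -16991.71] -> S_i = -5.12*7.59^i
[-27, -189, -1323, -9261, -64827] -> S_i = -27*7^i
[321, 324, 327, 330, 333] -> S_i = 321 + 3*i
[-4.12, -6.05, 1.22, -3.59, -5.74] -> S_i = Random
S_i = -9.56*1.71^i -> [-9.56, -16.35, -27.95, -47.8, -81.74]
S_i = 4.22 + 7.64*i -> [4.22, 11.86, 19.5, 27.14, 34.78]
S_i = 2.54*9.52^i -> [2.54, 24.18, 230.2, 2191.52, 20863.23]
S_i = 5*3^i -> [5, 15, 45, 135, 405]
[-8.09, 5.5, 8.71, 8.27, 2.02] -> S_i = Random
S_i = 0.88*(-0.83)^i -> [0.88, -0.73, 0.61, -0.5, 0.42]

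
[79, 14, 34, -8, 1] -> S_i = Random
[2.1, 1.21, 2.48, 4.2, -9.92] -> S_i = Random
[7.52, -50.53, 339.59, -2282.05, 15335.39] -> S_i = 7.52*(-6.72)^i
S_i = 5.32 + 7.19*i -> [5.32, 12.51, 19.7, 26.89, 34.08]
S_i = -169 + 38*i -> [-169, -131, -93, -55, -17]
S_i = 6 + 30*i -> [6, 36, 66, 96, 126]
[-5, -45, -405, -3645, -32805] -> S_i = -5*9^i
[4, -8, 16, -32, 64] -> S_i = 4*-2^i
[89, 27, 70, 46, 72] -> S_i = Random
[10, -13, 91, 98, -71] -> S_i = Random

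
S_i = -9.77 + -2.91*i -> [-9.77, -12.68, -15.59, -18.5, -21.41]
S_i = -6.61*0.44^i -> [-6.61, -2.91, -1.28, -0.56, -0.25]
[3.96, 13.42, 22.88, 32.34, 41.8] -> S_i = 3.96 + 9.46*i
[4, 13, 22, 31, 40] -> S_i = 4 + 9*i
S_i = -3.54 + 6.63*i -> [-3.54, 3.09, 9.72, 16.35, 22.98]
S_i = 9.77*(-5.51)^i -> [9.77, -53.83, 296.62, -1634.37, 9005.36]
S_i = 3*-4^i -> [3, -12, 48, -192, 768]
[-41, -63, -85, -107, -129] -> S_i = -41 + -22*i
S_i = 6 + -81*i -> [6, -75, -156, -237, -318]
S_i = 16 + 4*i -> [16, 20, 24, 28, 32]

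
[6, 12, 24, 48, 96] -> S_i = 6*2^i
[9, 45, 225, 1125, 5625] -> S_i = 9*5^i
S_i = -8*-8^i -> [-8, 64, -512, 4096, -32768]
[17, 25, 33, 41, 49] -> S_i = 17 + 8*i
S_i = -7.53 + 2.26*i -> [-7.53, -5.27, -3.01, -0.75, 1.51]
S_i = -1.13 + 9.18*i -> [-1.13, 8.05, 17.23, 26.41, 35.59]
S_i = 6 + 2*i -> [6, 8, 10, 12, 14]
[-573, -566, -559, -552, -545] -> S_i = -573 + 7*i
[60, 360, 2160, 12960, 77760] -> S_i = 60*6^i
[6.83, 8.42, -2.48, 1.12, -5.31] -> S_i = Random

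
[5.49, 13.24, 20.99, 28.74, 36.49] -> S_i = 5.49 + 7.75*i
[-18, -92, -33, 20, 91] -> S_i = Random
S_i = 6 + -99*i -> [6, -93, -192, -291, -390]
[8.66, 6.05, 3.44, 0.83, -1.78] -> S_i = 8.66 + -2.61*i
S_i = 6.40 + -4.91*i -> [6.4, 1.49, -3.42, -8.33, -13.24]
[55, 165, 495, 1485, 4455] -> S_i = 55*3^i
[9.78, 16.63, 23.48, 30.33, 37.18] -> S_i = 9.78 + 6.85*i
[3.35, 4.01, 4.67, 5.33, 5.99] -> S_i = 3.35 + 0.66*i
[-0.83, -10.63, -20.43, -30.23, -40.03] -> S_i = -0.83 + -9.80*i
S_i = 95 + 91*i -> [95, 186, 277, 368, 459]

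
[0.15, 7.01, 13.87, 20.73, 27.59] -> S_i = 0.15 + 6.86*i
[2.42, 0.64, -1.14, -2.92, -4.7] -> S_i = 2.42 + -1.78*i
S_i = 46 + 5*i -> [46, 51, 56, 61, 66]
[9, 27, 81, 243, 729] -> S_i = 9*3^i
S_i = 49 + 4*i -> [49, 53, 57, 61, 65]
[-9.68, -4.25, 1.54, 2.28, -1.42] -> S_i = Random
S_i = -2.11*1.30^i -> [-2.11, -2.74, -3.57, -4.64, -6.03]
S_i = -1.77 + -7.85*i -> [-1.77, -9.62, -17.47, -25.32, -33.17]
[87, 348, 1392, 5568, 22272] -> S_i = 87*4^i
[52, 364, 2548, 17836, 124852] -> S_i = 52*7^i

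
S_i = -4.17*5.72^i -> [-4.17, -23.85, -136.44, -780.41, -4463.96]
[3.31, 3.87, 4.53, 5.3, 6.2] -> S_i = 3.31*1.17^i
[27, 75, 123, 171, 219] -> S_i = 27 + 48*i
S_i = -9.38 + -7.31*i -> [-9.38, -16.69, -24.0, -31.31, -38.62]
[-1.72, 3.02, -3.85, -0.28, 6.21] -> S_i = Random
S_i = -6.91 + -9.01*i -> [-6.91, -15.92, -24.93, -33.94, -42.95]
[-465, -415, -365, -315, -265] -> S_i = -465 + 50*i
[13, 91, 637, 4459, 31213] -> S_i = 13*7^i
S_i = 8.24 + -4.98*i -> [8.24, 3.26, -1.72, -6.7, -11.68]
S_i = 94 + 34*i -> [94, 128, 162, 196, 230]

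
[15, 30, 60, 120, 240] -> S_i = 15*2^i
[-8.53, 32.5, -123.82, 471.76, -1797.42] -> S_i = -8.53*(-3.81)^i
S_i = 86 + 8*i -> [86, 94, 102, 110, 118]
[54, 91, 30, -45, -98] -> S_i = Random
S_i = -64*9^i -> [-64, -576, -5184, -46656, -419904]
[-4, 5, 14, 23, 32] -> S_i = -4 + 9*i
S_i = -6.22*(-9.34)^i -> [-6.22, 58.09, -542.61, 5067.93, -47334.51]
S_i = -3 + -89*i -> [-3, -92, -181, -270, -359]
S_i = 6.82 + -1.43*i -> [6.82, 5.39, 3.96, 2.53, 1.1]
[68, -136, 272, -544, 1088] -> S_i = 68*-2^i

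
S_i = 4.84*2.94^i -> [4.84, 14.23, 41.84, 122.99, 361.61]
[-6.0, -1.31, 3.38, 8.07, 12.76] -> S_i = -6.00 + 4.69*i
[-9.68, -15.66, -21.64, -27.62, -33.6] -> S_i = -9.68 + -5.98*i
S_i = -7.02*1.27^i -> [-7.02, -8.92, -11.32, -14.38, -18.26]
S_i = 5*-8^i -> [5, -40, 320, -2560, 20480]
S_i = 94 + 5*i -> [94, 99, 104, 109, 114]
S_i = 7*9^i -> [7, 63, 567, 5103, 45927]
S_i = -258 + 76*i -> [-258, -182, -106, -30, 46]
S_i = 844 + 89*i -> [844, 933, 1022, 1111, 1200]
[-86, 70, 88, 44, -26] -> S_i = Random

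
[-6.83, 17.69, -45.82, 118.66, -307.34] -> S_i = -6.83*(-2.59)^i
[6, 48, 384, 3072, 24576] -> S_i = 6*8^i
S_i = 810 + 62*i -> [810, 872, 934, 996, 1058]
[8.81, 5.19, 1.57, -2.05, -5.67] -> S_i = 8.81 + -3.62*i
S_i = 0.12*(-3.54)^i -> [0.12, -0.42, 1.5, -5.32, 18.84]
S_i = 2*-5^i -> [2, -10, 50, -250, 1250]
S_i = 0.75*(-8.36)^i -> [0.75, -6.27, 52.42, -438.21, 3663.42]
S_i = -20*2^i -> [-20, -40, -80, -160, -320]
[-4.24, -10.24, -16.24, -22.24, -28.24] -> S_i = -4.24 + -6.00*i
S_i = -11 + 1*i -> [-11, -10, -9, -8, -7]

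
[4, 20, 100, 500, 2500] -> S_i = 4*5^i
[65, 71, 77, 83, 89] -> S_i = 65 + 6*i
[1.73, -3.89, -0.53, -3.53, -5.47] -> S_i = Random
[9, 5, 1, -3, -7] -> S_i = 9 + -4*i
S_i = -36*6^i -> [-36, -216, -1296, -7776, -46656]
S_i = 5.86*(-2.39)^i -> [5.86, -14.01, 33.47, -80.0, 191.2]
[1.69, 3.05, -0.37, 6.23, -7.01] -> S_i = Random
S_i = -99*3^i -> [-99, -297, -891, -2673, -8019]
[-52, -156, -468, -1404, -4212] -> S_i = -52*3^i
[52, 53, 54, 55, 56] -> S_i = 52 + 1*i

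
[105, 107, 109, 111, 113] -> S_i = 105 + 2*i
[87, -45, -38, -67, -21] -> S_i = Random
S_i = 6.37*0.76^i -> [6.37, 4.84, 3.68, 2.8, 2.13]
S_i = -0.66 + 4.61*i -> [-0.66, 3.95, 8.56, 13.17, 17.78]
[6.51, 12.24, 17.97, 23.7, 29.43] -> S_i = 6.51 + 5.73*i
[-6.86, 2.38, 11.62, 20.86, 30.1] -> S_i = -6.86 + 9.24*i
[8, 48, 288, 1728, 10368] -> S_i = 8*6^i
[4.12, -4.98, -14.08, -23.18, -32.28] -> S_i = 4.12 + -9.10*i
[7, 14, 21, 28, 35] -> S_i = 7 + 7*i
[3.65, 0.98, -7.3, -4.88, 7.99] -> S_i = Random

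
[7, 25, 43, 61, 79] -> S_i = 7 + 18*i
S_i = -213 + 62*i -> [-213, -151, -89, -27, 35]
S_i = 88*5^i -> [88, 440, 2200, 11000, 55000]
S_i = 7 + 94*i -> [7, 101, 195, 289, 383]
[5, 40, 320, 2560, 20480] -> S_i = 5*8^i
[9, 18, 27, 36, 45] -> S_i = 9 + 9*i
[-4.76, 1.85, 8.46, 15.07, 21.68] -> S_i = -4.76 + 6.61*i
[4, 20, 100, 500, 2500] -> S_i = 4*5^i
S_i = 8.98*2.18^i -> [8.98, 19.58, 42.68, 93.03, 202.82]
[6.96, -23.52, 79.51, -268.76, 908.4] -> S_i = 6.96*(-3.38)^i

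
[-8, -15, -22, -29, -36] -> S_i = -8 + -7*i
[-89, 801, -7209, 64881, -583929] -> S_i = -89*-9^i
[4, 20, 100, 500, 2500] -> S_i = 4*5^i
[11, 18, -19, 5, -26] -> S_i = Random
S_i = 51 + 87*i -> [51, 138, 225, 312, 399]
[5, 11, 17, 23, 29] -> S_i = 5 + 6*i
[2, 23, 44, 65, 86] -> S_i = 2 + 21*i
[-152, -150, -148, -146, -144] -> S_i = -152 + 2*i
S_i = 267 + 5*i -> [267, 272, 277, 282, 287]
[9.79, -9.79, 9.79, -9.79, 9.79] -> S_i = 9.79*(-1.00)^i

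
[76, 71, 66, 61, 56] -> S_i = 76 + -5*i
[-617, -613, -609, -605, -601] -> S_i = -617 + 4*i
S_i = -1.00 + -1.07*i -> [-1.0, -2.07, -3.14, -4.21, -5.28]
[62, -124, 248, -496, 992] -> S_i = 62*-2^i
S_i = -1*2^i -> [-1, -2, -4, -8, -16]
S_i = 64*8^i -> [64, 512, 4096, 32768, 262144]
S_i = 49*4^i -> [49, 196, 784, 3136, 12544]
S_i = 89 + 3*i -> [89, 92, 95, 98, 101]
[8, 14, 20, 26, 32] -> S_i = 8 + 6*i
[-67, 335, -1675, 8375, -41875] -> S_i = -67*-5^i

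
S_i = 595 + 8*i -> [595, 603, 611, 619, 627]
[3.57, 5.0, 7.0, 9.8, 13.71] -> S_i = 3.57*1.40^i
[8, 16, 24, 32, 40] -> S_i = 8 + 8*i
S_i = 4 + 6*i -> [4, 10, 16, 22, 28]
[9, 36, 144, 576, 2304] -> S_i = 9*4^i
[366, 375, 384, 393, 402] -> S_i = 366 + 9*i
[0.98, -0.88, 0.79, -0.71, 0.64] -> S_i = 0.98*(-0.90)^i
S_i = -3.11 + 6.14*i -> [-3.11, 3.03, 9.17, 15.31, 21.45]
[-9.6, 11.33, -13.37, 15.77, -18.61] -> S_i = -9.60*(-1.18)^i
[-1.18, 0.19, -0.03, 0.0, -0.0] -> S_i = -1.18*(-0.16)^i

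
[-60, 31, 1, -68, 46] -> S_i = Random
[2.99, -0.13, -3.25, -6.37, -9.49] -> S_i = 2.99 + -3.12*i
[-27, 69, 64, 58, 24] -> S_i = Random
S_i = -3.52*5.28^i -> [-3.52, -18.59, -98.13, -518.14, -2735.76]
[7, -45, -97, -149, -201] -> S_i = 7 + -52*i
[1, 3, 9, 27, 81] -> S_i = 1*3^i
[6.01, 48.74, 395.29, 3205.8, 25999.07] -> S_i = 6.01*8.11^i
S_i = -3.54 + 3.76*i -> [-3.54, 0.22, 3.98, 7.74, 11.5]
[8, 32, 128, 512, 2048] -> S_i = 8*4^i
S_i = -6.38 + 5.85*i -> [-6.38, -0.53, 5.32, 11.17, 17.02]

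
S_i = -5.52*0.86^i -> [-5.52, -4.75, -4.08, -3.51, -3.02]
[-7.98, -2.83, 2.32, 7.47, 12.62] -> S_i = -7.98 + 5.15*i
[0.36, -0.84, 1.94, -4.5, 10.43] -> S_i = 0.36*(-2.32)^i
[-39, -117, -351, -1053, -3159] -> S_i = -39*3^i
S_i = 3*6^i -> [3, 18, 108, 648, 3888]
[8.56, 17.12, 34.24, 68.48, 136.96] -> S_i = 8.56*2.00^i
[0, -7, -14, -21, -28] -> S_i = 0 + -7*i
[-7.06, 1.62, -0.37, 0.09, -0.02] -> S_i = -7.06*(-0.23)^i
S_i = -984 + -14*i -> [-984, -998, -1012, -1026, -1040]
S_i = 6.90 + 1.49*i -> [6.9, 8.39, 9.88, 11.37, 12.86]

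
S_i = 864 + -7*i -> [864, 857, 850, 843, 836]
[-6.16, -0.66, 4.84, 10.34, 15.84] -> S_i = -6.16 + 5.50*i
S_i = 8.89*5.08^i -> [8.89, 45.16, 229.42, 1165.45, 5920.48]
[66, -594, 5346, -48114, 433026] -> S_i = 66*-9^i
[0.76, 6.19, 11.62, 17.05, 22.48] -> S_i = 0.76 + 5.43*i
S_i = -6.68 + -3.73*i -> [-6.68, -10.41, -14.14, -17.87, -21.6]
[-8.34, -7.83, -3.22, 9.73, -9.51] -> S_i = Random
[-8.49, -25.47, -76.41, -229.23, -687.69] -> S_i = -8.49*3.00^i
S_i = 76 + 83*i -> [76, 159, 242, 325, 408]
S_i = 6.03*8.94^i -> [6.03, 53.91, 481.94, 4308.54, 38518.32]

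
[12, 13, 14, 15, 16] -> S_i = 12 + 1*i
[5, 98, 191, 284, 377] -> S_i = 5 + 93*i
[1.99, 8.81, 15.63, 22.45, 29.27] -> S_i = 1.99 + 6.82*i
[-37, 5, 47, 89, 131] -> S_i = -37 + 42*i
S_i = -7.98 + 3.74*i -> [-7.98, -4.24, -0.5, 3.24, 6.98]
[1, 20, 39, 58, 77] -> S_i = 1 + 19*i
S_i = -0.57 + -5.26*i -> [-0.57, -5.83, -11.09, -16.35, -21.61]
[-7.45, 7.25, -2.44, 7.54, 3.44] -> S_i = Random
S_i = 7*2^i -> [7, 14, 28, 56, 112]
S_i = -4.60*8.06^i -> [-4.6, -37.08, -298.83, -2408.59, -19413.24]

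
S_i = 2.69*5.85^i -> [2.69, 15.74, 92.06, 538.54, 3150.47]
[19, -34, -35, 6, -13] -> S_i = Random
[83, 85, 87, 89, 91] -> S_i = 83 + 2*i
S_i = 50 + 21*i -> [50, 71, 92, 113, 134]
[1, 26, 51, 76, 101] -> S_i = 1 + 25*i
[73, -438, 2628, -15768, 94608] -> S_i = 73*-6^i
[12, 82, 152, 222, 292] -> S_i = 12 + 70*i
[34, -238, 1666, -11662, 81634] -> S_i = 34*-7^i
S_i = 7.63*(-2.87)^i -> [7.63, -21.9, 62.85, -180.37, 517.67]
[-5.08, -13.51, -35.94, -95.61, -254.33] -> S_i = -5.08*2.66^i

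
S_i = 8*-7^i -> [8, -56, 392, -2744, 19208]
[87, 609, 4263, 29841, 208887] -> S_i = 87*7^i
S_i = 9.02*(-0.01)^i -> [9.02, -0.09, 0.0, -0.0, 0.0]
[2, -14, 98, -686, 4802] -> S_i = 2*-7^i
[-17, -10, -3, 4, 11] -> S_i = -17 + 7*i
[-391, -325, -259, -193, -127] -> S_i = -391 + 66*i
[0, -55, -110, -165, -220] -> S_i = 0 + -55*i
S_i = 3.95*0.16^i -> [3.95, 0.63, 0.1, 0.02, 0.0]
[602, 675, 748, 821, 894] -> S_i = 602 + 73*i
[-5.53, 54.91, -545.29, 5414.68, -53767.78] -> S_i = -5.53*(-9.93)^i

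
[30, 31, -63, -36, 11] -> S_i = Random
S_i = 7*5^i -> [7, 35, 175, 875, 4375]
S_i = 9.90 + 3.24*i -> [9.9, 13.14, 16.38, 19.62, 22.86]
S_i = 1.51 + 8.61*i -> [1.51, 10.12, 18.73, 27.34, 35.95]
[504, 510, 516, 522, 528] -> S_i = 504 + 6*i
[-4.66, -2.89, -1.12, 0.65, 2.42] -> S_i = -4.66 + 1.77*i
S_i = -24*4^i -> [-24, -96, -384, -1536, -6144]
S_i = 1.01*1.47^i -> [1.01, 1.48, 2.18, 3.21, 4.72]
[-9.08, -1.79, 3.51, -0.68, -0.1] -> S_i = Random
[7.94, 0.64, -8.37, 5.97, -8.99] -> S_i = Random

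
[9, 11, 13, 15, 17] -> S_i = 9 + 2*i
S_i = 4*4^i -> [4, 16, 64, 256, 1024]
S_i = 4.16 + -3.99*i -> [4.16, 0.17, -3.82, -7.81, -11.8]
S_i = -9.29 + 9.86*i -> [-9.29, 0.57, 10.43, 20.29, 30.15]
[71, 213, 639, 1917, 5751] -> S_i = 71*3^i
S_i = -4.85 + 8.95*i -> [-4.85, 4.1, 13.05, 22.0, 30.95]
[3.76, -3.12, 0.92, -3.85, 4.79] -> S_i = Random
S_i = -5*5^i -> [-5, -25, -125, -625, -3125]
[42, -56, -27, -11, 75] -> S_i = Random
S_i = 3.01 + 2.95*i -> [3.01, 5.96, 8.91, 11.86, 14.81]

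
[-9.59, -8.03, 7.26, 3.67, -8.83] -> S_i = Random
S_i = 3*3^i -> [3, 9, 27, 81, 243]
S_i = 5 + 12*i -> [5, 17, 29, 41, 53]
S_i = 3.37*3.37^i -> [3.37, 11.36, 38.27, 128.98, 434.66]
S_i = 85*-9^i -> [85, -765, 6885, -61965, 557685]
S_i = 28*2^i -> [28, 56, 112, 224, 448]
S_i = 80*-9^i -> [80, -720, 6480, -58320, 524880]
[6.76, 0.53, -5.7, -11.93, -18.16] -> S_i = 6.76 + -6.23*i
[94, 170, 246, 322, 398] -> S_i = 94 + 76*i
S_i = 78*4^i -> [78, 312, 1248, 4992, 19968]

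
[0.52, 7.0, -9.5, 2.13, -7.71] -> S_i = Random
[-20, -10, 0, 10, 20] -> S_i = -20 + 10*i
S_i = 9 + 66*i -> [9, 75, 141, 207, 273]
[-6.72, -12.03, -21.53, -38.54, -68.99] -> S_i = -6.72*1.79^i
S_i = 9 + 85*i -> [9, 94, 179, 264, 349]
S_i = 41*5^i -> [41, 205, 1025, 5125, 25625]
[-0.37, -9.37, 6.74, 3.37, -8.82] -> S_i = Random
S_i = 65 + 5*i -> [65, 70, 75, 80, 85]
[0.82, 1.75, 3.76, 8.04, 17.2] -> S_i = 0.82*2.14^i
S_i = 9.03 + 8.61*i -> [9.03, 17.64, 26.25, 34.86, 43.47]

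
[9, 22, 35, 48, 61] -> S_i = 9 + 13*i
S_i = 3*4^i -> [3, 12, 48, 192, 768]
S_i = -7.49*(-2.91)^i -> [-7.49, 21.8, -63.43, 184.57, -537.1]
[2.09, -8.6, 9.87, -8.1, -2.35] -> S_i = Random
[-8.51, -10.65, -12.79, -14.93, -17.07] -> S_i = -8.51 + -2.14*i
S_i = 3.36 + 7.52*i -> [3.36, 10.88, 18.4, 25.92, 33.44]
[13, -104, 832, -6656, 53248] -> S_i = 13*-8^i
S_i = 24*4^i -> [24, 96, 384, 1536, 6144]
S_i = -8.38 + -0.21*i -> [-8.38, -8.59, -8.8, -9.01, -9.22]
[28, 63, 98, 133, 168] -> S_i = 28 + 35*i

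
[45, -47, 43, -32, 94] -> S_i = Random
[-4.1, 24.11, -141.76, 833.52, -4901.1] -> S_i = -4.10*(-5.88)^i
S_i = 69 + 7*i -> [69, 76, 83, 90, 97]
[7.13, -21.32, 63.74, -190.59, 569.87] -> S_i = 7.13*(-2.99)^i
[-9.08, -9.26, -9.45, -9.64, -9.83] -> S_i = -9.08*1.02^i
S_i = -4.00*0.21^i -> [-4.0, -0.84, -0.18, -0.04, -0.01]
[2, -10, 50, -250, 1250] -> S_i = 2*-5^i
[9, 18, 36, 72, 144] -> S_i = 9*2^i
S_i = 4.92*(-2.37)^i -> [4.92, -11.66, 27.64, -65.5, 155.22]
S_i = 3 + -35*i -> [3, -32, -67, -102, -137]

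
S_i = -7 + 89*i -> [-7, 82, 171, 260, 349]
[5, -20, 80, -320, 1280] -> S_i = 5*-4^i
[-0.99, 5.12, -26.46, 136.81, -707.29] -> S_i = -0.99*(-5.17)^i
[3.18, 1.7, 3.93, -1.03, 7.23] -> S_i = Random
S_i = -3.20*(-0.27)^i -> [-3.2, 0.86, -0.23, 0.06, -0.02]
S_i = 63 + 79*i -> [63, 142, 221, 300, 379]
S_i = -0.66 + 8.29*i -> [-0.66, 7.63, 15.92, 24.21, 32.5]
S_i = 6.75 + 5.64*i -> [6.75, 12.39, 18.03, 23.67, 29.31]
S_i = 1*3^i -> [1, 3, 9, 27, 81]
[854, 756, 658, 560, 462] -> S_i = 854 + -98*i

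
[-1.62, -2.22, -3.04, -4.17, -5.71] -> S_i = -1.62*1.37^i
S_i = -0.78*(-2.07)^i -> [-0.78, 1.61, -3.34, 6.92, -14.32]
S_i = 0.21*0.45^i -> [0.21, 0.09, 0.04, 0.02, 0.01]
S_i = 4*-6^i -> [4, -24, 144, -864, 5184]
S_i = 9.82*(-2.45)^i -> [9.82, -24.06, 58.94, -144.41, 353.81]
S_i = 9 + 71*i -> [9, 80, 151, 222, 293]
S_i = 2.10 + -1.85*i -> [2.1, 0.25, -1.6, -3.45, -5.3]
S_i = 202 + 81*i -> [202, 283, 364, 445, 526]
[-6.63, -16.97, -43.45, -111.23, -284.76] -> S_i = -6.63*2.56^i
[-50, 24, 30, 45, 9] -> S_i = Random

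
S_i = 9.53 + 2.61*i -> [9.53, 12.14, 14.75, 17.36, 19.97]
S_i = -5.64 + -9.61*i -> [-5.64, -15.25, -24.86, -34.47, -44.08]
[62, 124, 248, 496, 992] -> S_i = 62*2^i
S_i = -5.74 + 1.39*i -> [-5.74, -4.35, -2.96, -1.57, -0.18]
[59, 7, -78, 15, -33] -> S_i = Random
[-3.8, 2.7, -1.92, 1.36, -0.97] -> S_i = -3.80*(-0.71)^i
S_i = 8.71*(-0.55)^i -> [8.71, -4.79, 2.63, -1.45, 0.8]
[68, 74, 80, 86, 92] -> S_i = 68 + 6*i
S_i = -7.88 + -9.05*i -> [-7.88, -16.93, -25.98, -35.03, -44.08]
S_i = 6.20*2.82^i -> [6.2, 17.48, 49.3, 139.04, 392.09]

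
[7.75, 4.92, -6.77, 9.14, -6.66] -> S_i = Random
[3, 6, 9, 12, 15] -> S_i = 3 + 3*i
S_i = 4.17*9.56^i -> [4.17, 39.87, 381.11, 3643.42, 34831.13]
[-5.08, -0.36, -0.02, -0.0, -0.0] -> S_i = -5.08*0.07^i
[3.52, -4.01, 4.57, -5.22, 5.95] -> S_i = 3.52*(-1.14)^i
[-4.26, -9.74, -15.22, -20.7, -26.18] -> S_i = -4.26 + -5.48*i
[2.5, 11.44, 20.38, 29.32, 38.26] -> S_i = 2.50 + 8.94*i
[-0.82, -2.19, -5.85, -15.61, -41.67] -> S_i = -0.82*2.67^i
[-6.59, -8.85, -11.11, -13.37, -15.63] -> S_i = -6.59 + -2.26*i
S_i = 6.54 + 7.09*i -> [6.54, 13.63, 20.72, 27.81, 34.9]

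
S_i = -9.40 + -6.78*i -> [-9.4, -16.18, -22.96, -29.74, -36.52]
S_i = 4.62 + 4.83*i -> [4.62, 9.45, 14.28, 19.11, 23.94]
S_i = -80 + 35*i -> [-80, -45, -10, 25, 60]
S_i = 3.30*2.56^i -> [3.3, 8.45, 21.63, 55.36, 141.73]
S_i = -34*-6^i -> [-34, 204, -1224, 7344, -44064]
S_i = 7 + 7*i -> [7, 14, 21, 28, 35]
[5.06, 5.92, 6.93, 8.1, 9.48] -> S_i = 5.06*1.17^i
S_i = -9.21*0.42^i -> [-9.21, -3.87, -1.62, -0.68, -0.29]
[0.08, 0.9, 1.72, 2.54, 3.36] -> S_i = 0.08 + 0.82*i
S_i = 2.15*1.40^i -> [2.15, 3.01, 4.21, 5.9, 8.26]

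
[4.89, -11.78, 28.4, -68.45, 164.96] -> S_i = 4.89*(-2.41)^i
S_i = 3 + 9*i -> [3, 12, 21, 30, 39]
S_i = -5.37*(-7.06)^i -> [-5.37, 37.91, -267.66, 1889.68, -13341.14]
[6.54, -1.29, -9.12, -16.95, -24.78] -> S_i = 6.54 + -7.83*i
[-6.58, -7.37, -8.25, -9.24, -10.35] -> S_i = -6.58*1.12^i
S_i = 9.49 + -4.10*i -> [9.49, 5.39, 1.29, -2.81, -6.91]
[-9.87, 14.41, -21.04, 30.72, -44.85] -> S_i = -9.87*(-1.46)^i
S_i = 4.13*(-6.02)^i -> [4.13, -24.86, 149.67, -901.03, 5424.2]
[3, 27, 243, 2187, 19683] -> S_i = 3*9^i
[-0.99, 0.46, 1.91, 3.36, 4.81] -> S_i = -0.99 + 1.45*i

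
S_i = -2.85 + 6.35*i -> [-2.85, 3.5, 9.85, 16.2, 22.55]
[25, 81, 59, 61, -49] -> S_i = Random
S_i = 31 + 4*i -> [31, 35, 39, 43, 47]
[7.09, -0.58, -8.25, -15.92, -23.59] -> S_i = 7.09 + -7.67*i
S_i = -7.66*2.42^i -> [-7.66, -18.54, -44.86, -108.56, -262.72]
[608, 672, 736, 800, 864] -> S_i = 608 + 64*i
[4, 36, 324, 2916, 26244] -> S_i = 4*9^i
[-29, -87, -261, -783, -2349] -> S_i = -29*3^i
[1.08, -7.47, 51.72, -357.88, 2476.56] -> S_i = 1.08*(-6.92)^i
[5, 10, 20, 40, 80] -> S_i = 5*2^i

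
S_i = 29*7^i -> [29, 203, 1421, 9947, 69629]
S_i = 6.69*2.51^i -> [6.69, 16.79, 42.15, 105.79, 265.53]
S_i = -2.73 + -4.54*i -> [-2.73, -7.27, -11.81, -16.35, -20.89]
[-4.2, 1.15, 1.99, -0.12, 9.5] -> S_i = Random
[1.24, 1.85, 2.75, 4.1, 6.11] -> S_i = 1.24*1.49^i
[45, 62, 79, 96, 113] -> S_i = 45 + 17*i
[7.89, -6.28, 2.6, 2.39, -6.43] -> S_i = Random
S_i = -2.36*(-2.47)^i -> [-2.36, 5.83, -14.4, 35.56, -87.84]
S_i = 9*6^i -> [9, 54, 324, 1944, 11664]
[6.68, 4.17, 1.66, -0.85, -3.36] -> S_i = 6.68 + -2.51*i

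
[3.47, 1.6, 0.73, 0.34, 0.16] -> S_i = 3.47*0.46^i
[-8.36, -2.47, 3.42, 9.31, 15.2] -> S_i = -8.36 + 5.89*i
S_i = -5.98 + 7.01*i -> [-5.98, 1.03, 8.04, 15.05, 22.06]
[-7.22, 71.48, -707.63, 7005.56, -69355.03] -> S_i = -7.22*(-9.90)^i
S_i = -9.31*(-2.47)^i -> [-9.31, 23.0, -56.8, 140.29, -346.53]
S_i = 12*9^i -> [12, 108, 972, 8748, 78732]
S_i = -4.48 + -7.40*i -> [-4.48, -11.88, -19.28, -26.68, -34.08]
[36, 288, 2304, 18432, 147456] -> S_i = 36*8^i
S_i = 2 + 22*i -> [2, 24, 46, 68, 90]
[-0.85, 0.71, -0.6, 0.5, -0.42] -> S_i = -0.85*(-0.84)^i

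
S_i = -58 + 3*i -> [-58, -55, -52, -49, -46]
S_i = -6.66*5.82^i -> [-6.66, -38.76, -225.59, -1312.93, -7641.28]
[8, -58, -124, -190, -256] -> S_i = 8 + -66*i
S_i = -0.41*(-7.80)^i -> [-0.41, 3.2, -24.94, 194.57, -1517.62]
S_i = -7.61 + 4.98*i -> [-7.61, -2.63, 2.35, 7.33, 12.31]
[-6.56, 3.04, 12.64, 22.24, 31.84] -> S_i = -6.56 + 9.60*i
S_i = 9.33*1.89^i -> [9.33, 17.63, 33.33, 62.99, 119.05]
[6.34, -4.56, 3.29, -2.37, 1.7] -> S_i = 6.34*(-0.72)^i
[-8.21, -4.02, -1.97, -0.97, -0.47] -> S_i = -8.21*0.49^i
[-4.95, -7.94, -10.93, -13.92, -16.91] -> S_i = -4.95 + -2.99*i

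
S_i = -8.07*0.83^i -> [-8.07, -6.7, -5.56, -4.61, -3.83]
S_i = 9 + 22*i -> [9, 31, 53, 75, 97]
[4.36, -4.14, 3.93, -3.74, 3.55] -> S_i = 4.36*(-0.95)^i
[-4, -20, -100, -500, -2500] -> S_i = -4*5^i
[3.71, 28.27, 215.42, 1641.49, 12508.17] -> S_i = 3.71*7.62^i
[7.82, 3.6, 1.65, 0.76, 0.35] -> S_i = 7.82*0.46^i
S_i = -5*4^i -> [-5, -20, -80, -320, -1280]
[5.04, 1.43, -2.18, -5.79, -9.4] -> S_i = 5.04 + -3.61*i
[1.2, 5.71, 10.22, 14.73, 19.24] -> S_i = 1.20 + 4.51*i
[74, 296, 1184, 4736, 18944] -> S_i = 74*4^i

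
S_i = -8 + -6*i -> [-8, -14, -20, -26, -32]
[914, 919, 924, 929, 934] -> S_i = 914 + 5*i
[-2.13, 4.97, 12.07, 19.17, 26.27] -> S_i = -2.13 + 7.10*i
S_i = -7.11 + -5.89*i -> [-7.11, -13.0, -18.89, -24.78, -30.67]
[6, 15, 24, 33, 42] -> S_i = 6 + 9*i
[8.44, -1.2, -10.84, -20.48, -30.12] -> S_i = 8.44 + -9.64*i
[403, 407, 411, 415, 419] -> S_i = 403 + 4*i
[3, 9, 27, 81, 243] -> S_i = 3*3^i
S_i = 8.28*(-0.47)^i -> [8.28, -3.89, 1.83, -0.86, 0.4]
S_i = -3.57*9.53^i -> [-3.57, -34.02, -324.23, -3089.92, -29446.92]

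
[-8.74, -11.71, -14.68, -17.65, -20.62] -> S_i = -8.74 + -2.97*i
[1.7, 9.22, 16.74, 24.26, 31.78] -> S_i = 1.70 + 7.52*i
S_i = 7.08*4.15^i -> [7.08, 29.38, 121.94, 506.03, 2100.03]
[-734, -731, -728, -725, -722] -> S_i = -734 + 3*i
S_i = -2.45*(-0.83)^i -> [-2.45, 2.03, -1.69, 1.4, -1.16]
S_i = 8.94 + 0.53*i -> [8.94, 9.47, 10.0, 10.53, 11.06]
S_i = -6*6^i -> [-6, -36, -216, -1296, -7776]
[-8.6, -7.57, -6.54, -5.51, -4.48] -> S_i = -8.60 + 1.03*i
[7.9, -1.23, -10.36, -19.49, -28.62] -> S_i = 7.90 + -9.13*i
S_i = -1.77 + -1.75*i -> [-1.77, -3.52, -5.27, -7.02, -8.77]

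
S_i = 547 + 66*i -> [547, 613, 679, 745, 811]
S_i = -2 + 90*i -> [-2, 88, 178, 268, 358]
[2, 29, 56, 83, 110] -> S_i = 2 + 27*i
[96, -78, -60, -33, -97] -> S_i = Random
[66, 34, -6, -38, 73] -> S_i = Random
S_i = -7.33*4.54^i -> [-7.33, -33.28, -151.08, -685.92, -3114.06]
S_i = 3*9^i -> [3, 27, 243, 2187, 19683]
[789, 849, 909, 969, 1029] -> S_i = 789 + 60*i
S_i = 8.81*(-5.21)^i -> [8.81, -45.9, 239.14, -1245.92, 6491.23]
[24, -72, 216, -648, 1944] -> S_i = 24*-3^i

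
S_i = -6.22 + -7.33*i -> [-6.22, -13.55, -20.88, -28.21, -35.54]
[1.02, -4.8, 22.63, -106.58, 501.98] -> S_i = 1.02*(-4.71)^i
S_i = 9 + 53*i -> [9, 62, 115, 168, 221]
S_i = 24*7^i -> [24, 168, 1176, 8232, 57624]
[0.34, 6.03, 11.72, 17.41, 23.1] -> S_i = 0.34 + 5.69*i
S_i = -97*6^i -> [-97, -582, -3492, -20952, -125712]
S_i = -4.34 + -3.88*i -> [-4.34, -8.22, -12.1, -15.98, -19.86]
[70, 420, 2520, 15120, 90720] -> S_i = 70*6^i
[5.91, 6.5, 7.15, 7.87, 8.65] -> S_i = 5.91*1.10^i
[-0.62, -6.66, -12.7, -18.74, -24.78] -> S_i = -0.62 + -6.04*i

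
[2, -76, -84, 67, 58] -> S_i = Random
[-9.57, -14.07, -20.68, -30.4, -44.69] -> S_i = -9.57*1.47^i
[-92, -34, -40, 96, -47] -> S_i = Random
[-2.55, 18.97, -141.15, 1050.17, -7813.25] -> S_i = -2.55*(-7.44)^i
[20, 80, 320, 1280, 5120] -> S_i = 20*4^i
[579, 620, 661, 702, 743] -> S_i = 579 + 41*i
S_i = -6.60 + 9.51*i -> [-6.6, 2.91, 12.42, 21.93, 31.44]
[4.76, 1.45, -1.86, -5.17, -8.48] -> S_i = 4.76 + -3.31*i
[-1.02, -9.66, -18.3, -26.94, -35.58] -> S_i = -1.02 + -8.64*i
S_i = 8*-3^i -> [8, -24, 72, -216, 648]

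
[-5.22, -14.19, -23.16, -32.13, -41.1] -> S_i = -5.22 + -8.97*i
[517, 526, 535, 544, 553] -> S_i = 517 + 9*i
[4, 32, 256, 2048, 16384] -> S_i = 4*8^i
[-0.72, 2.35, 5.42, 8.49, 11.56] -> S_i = -0.72 + 3.07*i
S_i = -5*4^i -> [-5, -20, -80, -320, -1280]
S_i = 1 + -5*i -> [1, -4, -9, -14, -19]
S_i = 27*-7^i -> [27, -189, 1323, -9261, 64827]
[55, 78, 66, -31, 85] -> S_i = Random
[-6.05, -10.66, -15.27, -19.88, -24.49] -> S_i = -6.05 + -4.61*i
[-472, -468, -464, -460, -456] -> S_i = -472 + 4*i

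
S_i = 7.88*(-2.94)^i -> [7.88, -23.17, 68.11, -200.25, 588.73]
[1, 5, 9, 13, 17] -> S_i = 1 + 4*i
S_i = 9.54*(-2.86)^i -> [9.54, -27.28, 78.03, -223.18, 638.28]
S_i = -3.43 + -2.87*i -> [-3.43, -6.3, -9.17, -12.04, -14.91]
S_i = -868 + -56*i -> [-868, -924, -980, -1036, -1092]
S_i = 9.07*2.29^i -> [9.07, 20.77, 47.56, 108.92, 249.43]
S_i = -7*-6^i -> [-7, 42, -252, 1512, -9072]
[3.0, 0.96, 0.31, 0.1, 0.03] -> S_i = 3.00*0.32^i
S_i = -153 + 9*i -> [-153, -144, -135, -126, -117]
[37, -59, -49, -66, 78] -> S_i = Random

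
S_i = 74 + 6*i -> [74, 80, 86, 92, 98]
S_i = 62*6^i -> [62, 372, 2232, 13392, 80352]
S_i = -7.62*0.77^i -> [-7.62, -5.87, -4.52, -3.48, -2.68]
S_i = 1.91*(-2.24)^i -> [1.91, -4.28, 9.58, -21.47, 48.09]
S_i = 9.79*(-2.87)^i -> [9.79, -28.1, 80.64, -231.43, 664.22]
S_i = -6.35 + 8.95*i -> [-6.35, 2.6, 11.55, 20.5, 29.45]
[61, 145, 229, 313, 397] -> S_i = 61 + 84*i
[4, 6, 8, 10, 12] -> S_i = 4 + 2*i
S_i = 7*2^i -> [7, 14, 28, 56, 112]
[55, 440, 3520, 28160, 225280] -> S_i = 55*8^i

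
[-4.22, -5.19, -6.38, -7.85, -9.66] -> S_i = -4.22*1.23^i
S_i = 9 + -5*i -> [9, 4, -1, -6, -11]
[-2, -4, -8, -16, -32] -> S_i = -2*2^i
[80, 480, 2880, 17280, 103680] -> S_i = 80*6^i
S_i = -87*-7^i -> [-87, 609, -4263, 29841, -208887]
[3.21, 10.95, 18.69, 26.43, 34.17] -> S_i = 3.21 + 7.74*i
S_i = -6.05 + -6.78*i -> [-6.05, -12.83, -19.61, -26.39, -33.17]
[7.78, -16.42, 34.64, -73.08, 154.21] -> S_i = 7.78*(-2.11)^i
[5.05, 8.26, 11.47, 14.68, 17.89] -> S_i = 5.05 + 3.21*i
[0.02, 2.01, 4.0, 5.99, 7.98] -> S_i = 0.02 + 1.99*i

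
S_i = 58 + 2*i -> [58, 60, 62, 64, 66]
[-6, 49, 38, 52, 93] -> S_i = Random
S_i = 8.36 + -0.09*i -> [8.36, 8.27, 8.18, 8.09, 8.0]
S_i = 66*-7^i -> [66, -462, 3234, -22638, 158466]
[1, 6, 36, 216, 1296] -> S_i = 1*6^i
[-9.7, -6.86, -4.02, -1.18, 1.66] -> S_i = -9.70 + 2.84*i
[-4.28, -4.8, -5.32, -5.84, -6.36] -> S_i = -4.28 + -0.52*i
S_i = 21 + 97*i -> [21, 118, 215, 312, 409]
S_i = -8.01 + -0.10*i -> [-8.01, -8.11, -8.21, -8.31, -8.41]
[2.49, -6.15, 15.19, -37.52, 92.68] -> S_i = 2.49*(-2.47)^i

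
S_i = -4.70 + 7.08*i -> [-4.7, 2.38, 9.46, 16.54, 23.62]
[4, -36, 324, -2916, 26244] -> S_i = 4*-9^i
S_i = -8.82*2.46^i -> [-8.82, -21.7, -53.38, -131.3, -323.0]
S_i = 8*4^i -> [8, 32, 128, 512, 2048]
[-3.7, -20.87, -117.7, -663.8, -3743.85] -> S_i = -3.70*5.64^i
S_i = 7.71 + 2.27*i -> [7.71, 9.98, 12.25, 14.52, 16.79]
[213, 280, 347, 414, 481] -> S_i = 213 + 67*i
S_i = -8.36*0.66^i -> [-8.36, -5.52, -3.64, -2.4, -1.59]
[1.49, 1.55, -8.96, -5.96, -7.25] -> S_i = Random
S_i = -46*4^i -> [-46, -184, -736, -2944, -11776]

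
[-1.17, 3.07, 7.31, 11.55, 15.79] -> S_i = -1.17 + 4.24*i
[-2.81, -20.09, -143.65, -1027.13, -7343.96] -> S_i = -2.81*7.15^i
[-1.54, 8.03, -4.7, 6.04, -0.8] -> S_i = Random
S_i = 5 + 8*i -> [5, 13, 21, 29, 37]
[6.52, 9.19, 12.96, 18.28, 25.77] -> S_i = 6.52*1.41^i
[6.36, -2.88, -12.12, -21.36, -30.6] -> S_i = 6.36 + -9.24*i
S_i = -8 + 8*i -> [-8, 0, 8, 16, 24]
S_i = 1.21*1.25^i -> [1.21, 1.51, 1.89, 2.36, 2.95]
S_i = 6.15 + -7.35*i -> [6.15, -1.2, -8.55, -15.9, -23.25]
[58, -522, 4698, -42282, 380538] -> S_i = 58*-9^i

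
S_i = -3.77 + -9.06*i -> [-3.77, -12.83, -21.89, -30.95, -40.01]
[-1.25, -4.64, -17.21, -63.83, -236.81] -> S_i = -1.25*3.71^i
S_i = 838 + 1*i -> [838, 839, 840, 841, 842]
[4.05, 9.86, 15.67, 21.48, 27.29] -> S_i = 4.05 + 5.81*i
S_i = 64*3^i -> [64, 192, 576, 1728, 5184]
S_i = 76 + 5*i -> [76, 81, 86, 91, 96]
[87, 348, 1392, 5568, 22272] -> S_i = 87*4^i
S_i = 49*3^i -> [49, 147, 441, 1323, 3969]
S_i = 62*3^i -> [62, 186, 558, 1674, 5022]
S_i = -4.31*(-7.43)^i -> [-4.31, 32.02, -237.93, 1767.84, -13135.07]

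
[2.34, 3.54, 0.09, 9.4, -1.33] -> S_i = Random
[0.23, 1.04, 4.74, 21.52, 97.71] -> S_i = 0.23*4.54^i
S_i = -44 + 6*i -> [-44, -38, -32, -26, -20]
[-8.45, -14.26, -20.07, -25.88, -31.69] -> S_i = -8.45 + -5.81*i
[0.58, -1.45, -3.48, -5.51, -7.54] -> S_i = 0.58 + -2.03*i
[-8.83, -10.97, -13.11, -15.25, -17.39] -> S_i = -8.83 + -2.14*i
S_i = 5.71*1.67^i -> [5.71, 9.54, 15.92, 26.59, 44.41]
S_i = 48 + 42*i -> [48, 90, 132, 174, 216]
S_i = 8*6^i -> [8, 48, 288, 1728, 10368]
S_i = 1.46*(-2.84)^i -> [1.46, -4.15, 11.78, -33.44, 94.98]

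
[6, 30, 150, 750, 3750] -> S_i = 6*5^i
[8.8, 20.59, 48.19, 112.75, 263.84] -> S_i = 8.80*2.34^i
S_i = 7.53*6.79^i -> [7.53, 51.13, 347.16, 2357.24, 16005.68]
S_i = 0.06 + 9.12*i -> [0.06, 9.18, 18.3, 27.42, 36.54]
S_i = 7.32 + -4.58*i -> [7.32, 2.74, -1.84, -6.42, -11.0]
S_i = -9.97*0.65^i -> [-9.97, -6.48, -4.21, -2.74, -1.78]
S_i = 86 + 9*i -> [86, 95, 104, 113, 122]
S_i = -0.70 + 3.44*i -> [-0.7, 2.74, 6.18, 9.62, 13.06]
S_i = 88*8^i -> [88, 704, 5632, 45056, 360448]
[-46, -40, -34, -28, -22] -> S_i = -46 + 6*i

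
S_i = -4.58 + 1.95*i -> [-4.58, -2.63, -0.68, 1.27, 3.22]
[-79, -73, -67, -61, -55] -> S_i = -79 + 6*i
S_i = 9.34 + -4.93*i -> [9.34, 4.41, -0.52, -5.45, -10.38]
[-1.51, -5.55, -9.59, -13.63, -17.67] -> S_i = -1.51 + -4.04*i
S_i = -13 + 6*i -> [-13, -7, -1, 5, 11]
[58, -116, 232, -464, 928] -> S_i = 58*-2^i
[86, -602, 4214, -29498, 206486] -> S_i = 86*-7^i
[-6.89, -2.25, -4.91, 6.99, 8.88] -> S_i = Random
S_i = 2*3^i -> [2, 6, 18, 54, 162]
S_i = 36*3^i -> [36, 108, 324, 972, 2916]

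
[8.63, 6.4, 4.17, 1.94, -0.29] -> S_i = 8.63 + -2.23*i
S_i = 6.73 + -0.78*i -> [6.73, 5.95, 5.17, 4.39, 3.61]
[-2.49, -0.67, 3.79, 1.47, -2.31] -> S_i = Random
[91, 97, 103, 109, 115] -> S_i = 91 + 6*i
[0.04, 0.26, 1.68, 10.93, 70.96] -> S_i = 0.04*6.49^i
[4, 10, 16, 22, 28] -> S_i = 4 + 6*i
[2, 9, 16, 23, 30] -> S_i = 2 + 7*i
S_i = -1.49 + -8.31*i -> [-1.49, -9.8, -18.11, -26.42, -34.73]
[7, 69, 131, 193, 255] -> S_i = 7 + 62*i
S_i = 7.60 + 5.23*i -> [7.6, 12.83, 18.06, 23.29, 28.52]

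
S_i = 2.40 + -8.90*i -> [2.4, -6.5, -15.4, -24.3, -33.2]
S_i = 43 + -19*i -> [43, 24, 5, -14, -33]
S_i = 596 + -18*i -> [596, 578, 560, 542, 524]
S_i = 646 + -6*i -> [646, 640, 634, 628, 622]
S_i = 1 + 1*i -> [1, 2, 3, 4, 5]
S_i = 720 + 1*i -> [720, 721, 722, 723, 724]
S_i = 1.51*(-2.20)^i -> [1.51, -3.32, 7.31, -16.08, 35.37]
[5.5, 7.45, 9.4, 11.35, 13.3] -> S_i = 5.50 + 1.95*i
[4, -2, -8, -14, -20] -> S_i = 4 + -6*i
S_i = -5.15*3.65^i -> [-5.15, -18.8, -68.61, -250.43, -914.07]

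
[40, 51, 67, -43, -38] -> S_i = Random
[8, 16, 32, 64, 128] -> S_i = 8*2^i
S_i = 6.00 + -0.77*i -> [6.0, 5.23, 4.46, 3.69, 2.92]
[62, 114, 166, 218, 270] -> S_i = 62 + 52*i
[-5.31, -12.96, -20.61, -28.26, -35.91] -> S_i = -5.31 + -7.65*i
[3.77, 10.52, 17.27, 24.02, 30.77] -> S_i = 3.77 + 6.75*i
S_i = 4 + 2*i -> [4, 6, 8, 10, 12]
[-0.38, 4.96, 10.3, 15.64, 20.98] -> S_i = -0.38 + 5.34*i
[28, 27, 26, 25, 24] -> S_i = 28 + -1*i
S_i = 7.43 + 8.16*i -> [7.43, 15.59, 23.75, 31.91, 40.07]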